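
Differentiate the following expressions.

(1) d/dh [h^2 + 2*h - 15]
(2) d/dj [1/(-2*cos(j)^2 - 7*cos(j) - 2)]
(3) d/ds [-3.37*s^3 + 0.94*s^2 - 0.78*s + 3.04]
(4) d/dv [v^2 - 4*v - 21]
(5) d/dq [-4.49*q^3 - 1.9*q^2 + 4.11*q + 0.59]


(1) = 2*h + 2
(2) = -(4*cos(j) + 7)*sin(j)/(7*cos(j) + cos(2*j) + 3)^2
(3) = -10.11*s^2 + 1.88*s - 0.78
(4) = 2*v - 4
(5) = -13.47*q^2 - 3.8*q + 4.11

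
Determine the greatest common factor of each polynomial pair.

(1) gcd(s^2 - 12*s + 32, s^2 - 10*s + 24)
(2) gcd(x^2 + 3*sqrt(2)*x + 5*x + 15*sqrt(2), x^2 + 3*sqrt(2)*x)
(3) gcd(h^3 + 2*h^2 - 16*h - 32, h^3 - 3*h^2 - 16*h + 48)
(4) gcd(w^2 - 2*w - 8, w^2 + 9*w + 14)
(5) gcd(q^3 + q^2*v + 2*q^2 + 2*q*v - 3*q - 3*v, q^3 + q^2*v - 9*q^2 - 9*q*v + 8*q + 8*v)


(1) = s - 4
(2) = x + 3*sqrt(2)
(3) = gcd((h - 4)*(h + 2)*(h + 4), (h - 4)*(h - 3)*(h + 4)) = h^2 - 16
(4) = w + 2
(5) = gcd((q - 1)*(q + 3)*(q + v), (q - 8)*(q - 1)*(q + v)) = q^2 + q*v - q - v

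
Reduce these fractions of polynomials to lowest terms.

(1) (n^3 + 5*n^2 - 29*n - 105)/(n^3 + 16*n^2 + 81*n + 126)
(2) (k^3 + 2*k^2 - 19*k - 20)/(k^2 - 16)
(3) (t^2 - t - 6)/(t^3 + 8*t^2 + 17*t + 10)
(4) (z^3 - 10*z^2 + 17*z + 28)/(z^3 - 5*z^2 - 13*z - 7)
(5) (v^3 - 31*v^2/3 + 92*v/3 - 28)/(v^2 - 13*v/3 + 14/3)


(1) = (n - 5)/(n + 6)
(2) = (k^2 + 6*k + 5)/(k + 4)
(3) = (t - 3)/(t^2 + 6*t + 5)
(4) = (z - 4)/(z + 1)
(5) = v - 6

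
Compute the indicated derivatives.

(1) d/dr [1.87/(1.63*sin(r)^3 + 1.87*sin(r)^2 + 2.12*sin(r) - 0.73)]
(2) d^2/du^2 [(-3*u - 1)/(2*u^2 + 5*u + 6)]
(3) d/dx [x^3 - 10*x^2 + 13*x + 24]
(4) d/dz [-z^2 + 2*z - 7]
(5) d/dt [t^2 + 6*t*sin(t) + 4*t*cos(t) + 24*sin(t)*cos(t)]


(1) = (-6.9938*sin(r) + 4.57215*cos(2*r) - 8.53655)*cos(r)/(1.63*sin(r)^3 + 1.87*sin(r)^2 + 2.12*sin(r) - 0.73)^2
(2) = 2*(-(3*u + 1)*(4*u + 5)^2 + (18*u + 17)*(2*u^2 + 5*u + 6))/(2*u^2 + 5*u + 6)^3
(3) = 3*x^2 - 20*x + 13
(4) = 2 - 2*z
(5) = -4*t*sin(t) + 6*t*cos(t) + 2*t + 6*sin(t) + 4*cos(t) + 24*cos(2*t)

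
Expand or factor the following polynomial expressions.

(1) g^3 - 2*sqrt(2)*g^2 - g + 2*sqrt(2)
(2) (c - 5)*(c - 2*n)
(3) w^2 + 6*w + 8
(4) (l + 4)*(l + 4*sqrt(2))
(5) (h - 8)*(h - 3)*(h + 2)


(1) = (g - 1)*(g + 1)*(g - 2*sqrt(2))
(2) = c^2 - 2*c*n - 5*c + 10*n
(3) = (w + 2)*(w + 4)
(4) = l^2 + 4*l + 4*sqrt(2)*l + 16*sqrt(2)
(5) = h^3 - 9*h^2 + 2*h + 48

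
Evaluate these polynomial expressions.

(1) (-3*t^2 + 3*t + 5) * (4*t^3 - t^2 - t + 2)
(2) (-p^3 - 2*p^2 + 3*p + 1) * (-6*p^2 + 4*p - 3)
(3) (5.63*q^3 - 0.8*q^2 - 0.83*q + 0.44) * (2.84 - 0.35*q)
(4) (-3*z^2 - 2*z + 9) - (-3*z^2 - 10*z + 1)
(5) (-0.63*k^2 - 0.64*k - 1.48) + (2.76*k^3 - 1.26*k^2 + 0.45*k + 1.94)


(1) = -12*t^5 + 15*t^4 + 20*t^3 - 14*t^2 + t + 10
(2) = 6*p^5 + 8*p^4 - 23*p^3 + 12*p^2 - 5*p - 3
(3) = -1.9705*q^4 + 16.2692*q^3 - 1.9815*q^2 - 2.5112*q + 1.2496
(4) = 8*z + 8
(5) = 2.76*k^3 - 1.89*k^2 - 0.19*k + 0.46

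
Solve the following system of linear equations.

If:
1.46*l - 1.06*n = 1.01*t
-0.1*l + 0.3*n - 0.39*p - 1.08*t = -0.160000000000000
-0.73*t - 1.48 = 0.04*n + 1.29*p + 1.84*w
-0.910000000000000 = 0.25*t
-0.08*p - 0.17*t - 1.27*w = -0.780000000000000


Then:
l = -16.47
n = -19.22
p = -0.07
t = -3.64
w = 1.11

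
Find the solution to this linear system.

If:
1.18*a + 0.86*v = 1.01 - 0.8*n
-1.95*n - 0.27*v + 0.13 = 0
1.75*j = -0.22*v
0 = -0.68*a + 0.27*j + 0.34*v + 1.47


Then:
a = 1.60
j = 0.16
n = 0.24
v = -1.25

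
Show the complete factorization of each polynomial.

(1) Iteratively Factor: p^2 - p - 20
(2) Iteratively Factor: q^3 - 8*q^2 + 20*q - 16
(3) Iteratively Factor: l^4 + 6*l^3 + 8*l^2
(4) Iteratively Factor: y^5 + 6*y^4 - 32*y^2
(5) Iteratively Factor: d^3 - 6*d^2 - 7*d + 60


(1) = (p - 5)*(p + 4)
(2) = (q - 2)*(q^2 - 6*q + 8) = (q - 4)*(q - 2)*(q - 2)
(3) = (l)*(l^3 + 6*l^2 + 8*l) = l^2*(l^2 + 6*l + 8) = l^2*(l + 4)*(l + 2)
(4) = (y - 2)*(y^4 + 8*y^3 + 16*y^2) = y*(y - 2)*(y^3 + 8*y^2 + 16*y) = y*(y - 2)*(y + 4)*(y^2 + 4*y) = y^2*(y - 2)*(y + 4)*(y + 4)
(5) = (d - 4)*(d^2 - 2*d - 15) = (d - 4)*(d + 3)*(d - 5)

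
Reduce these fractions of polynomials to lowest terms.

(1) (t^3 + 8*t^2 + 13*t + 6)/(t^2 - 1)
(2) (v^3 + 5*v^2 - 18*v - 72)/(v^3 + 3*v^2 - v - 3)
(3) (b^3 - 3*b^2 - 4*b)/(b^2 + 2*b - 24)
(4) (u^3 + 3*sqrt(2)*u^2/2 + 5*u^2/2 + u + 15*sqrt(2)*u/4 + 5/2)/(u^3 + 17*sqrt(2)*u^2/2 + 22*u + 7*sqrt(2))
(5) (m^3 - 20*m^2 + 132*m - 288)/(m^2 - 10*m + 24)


(1) = (t^2 + 7*t + 6)/(t - 1)
(2) = (v^2 + 2*v - 24)/(v^2 - 1)
(3) = (b^2 + b)/(b + 6)
(4) = (8*u + 20)/(8*u + 56*sqrt(2))
(5) = (m^2 - 14*m + 48)/(m - 4)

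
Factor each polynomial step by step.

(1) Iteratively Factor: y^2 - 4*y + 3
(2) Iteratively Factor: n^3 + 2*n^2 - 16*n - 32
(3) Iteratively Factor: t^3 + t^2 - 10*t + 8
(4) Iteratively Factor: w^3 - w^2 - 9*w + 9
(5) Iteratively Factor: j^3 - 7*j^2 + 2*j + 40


(1) = (y - 1)*(y - 3)
(2) = (n - 4)*(n^2 + 6*n + 8) = (n - 4)*(n + 4)*(n + 2)
(3) = (t - 2)*(t^2 + 3*t - 4) = (t - 2)*(t + 4)*(t - 1)
(4) = (w - 1)*(w^2 - 9) = (w - 1)*(w + 3)*(w - 3)
(5) = (j + 2)*(j^2 - 9*j + 20) = (j - 5)*(j + 2)*(j - 4)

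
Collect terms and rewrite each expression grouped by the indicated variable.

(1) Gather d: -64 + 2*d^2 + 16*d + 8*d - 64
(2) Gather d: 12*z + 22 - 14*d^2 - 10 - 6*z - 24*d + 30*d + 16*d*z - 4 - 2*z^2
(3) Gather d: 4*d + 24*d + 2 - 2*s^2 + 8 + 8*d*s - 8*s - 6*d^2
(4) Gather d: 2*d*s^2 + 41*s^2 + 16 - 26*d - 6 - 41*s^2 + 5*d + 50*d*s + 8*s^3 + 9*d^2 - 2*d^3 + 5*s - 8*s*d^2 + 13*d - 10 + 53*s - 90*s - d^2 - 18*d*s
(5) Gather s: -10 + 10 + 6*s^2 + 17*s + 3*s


(1) = 2*d^2 + 24*d - 128
(2) = -14*d^2 + d*(16*z + 6) - 2*z^2 + 6*z + 8
(3) = -6*d^2 + d*(8*s + 28) - 2*s^2 - 8*s + 10
(4) = -2*d^3 + d^2*(8 - 8*s) + d*(2*s^2 + 32*s - 8) + 8*s^3 - 32*s
(5) = 6*s^2 + 20*s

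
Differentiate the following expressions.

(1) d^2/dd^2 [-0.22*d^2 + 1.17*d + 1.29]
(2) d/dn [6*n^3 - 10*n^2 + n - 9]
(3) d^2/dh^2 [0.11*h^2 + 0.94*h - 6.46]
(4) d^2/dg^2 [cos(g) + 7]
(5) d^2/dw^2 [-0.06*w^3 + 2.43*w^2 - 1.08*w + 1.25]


(1) = -0.440000000000000
(2) = 18*n^2 - 20*n + 1
(3) = 0.220000000000000
(4) = -cos(g)
(5) = 4.86 - 0.36*w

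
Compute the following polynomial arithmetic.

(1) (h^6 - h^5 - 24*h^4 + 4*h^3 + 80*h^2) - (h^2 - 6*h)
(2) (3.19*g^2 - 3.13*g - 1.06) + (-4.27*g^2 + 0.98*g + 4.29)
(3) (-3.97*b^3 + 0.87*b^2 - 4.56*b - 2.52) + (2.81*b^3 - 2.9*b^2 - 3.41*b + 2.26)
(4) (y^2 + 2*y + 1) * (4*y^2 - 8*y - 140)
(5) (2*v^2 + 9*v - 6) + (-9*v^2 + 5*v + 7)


(1) = h^6 - h^5 - 24*h^4 + 4*h^3 + 79*h^2 + 6*h
(2) = -1.08*g^2 - 2.15*g + 3.23
(3) = -1.16*b^3 - 2.03*b^2 - 7.97*b - 0.26
(4) = 4*y^4 - 152*y^2 - 288*y - 140
(5) = -7*v^2 + 14*v + 1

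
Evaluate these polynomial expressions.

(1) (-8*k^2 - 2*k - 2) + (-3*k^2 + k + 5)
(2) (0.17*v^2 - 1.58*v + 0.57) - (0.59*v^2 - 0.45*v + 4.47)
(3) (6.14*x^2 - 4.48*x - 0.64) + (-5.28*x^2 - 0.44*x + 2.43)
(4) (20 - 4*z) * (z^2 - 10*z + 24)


(1) = -11*k^2 - k + 3
(2) = -0.42*v^2 - 1.13*v - 3.9
(3) = 0.86*x^2 - 4.92*x + 1.79
(4) = -4*z^3 + 60*z^2 - 296*z + 480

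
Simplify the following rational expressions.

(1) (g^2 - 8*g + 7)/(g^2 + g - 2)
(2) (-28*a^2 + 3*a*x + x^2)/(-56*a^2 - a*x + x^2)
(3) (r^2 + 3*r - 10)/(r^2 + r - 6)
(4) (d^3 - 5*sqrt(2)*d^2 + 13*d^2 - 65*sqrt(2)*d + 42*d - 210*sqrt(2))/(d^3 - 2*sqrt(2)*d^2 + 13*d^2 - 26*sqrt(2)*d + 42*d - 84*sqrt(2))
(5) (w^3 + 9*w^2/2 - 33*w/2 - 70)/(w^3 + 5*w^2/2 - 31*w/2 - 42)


(1) = (g - 7)/(g + 2)
(2) = (-4*a + x)/(-8*a + x)
(3) = (r + 5)/(r + 3)
(4) = (d - 5*sqrt(2))/(d - 2*sqrt(2))
(5) = (w + 5)/(w + 3)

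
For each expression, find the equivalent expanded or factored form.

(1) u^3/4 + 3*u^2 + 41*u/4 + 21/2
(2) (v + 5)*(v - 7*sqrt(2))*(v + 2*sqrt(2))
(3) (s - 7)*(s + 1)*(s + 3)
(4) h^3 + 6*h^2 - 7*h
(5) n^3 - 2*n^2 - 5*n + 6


(1) = (u/4 + 1/2)*(u + 3)*(u + 7)
(2) = v^3 - 5*sqrt(2)*v^2 + 5*v^2 - 25*sqrt(2)*v - 28*v - 140
(3) = s^3 - 3*s^2 - 25*s - 21
(4) = h*(h - 1)*(h + 7)
(5) = (n - 3)*(n - 1)*(n + 2)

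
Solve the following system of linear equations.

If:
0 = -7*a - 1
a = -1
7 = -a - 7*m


Then:
No Solution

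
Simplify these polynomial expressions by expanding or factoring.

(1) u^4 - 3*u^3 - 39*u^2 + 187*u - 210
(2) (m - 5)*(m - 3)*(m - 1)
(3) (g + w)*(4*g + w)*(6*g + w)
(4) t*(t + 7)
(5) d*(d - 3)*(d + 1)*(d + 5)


(1) = (u - 5)*(u - 3)*(u - 2)*(u + 7)
(2) = m^3 - 9*m^2 + 23*m - 15
(3) = 24*g^3 + 34*g^2*w + 11*g*w^2 + w^3
(4) = t^2 + 7*t
(5) = d^4 + 3*d^3 - 13*d^2 - 15*d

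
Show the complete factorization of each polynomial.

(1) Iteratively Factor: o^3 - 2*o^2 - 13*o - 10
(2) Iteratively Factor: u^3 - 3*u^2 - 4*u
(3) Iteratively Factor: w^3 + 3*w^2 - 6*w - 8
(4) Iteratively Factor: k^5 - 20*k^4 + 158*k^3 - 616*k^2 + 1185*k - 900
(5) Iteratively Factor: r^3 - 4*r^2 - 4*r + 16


(1) = (o + 2)*(o^2 - 4*o - 5) = (o - 5)*(o + 2)*(o + 1)
(2) = (u + 1)*(u^2 - 4*u) = u*(u + 1)*(u - 4)
(3) = (w - 2)*(w^2 + 5*w + 4) = (w - 2)*(w + 1)*(w + 4)
(4) = (k - 3)*(k^4 - 17*k^3 + 107*k^2 - 295*k + 300) = (k - 5)*(k - 3)*(k^3 - 12*k^2 + 47*k - 60) = (k - 5)*(k - 4)*(k - 3)*(k^2 - 8*k + 15) = (k - 5)^2*(k - 4)*(k - 3)*(k - 3)
(5) = (r + 2)*(r^2 - 6*r + 8) = (r - 4)*(r + 2)*(r - 2)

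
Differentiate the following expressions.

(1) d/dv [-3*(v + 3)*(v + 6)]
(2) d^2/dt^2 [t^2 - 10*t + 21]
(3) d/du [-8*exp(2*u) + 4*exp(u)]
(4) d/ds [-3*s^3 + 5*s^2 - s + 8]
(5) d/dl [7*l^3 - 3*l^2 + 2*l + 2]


(1) = -6*v - 27
(2) = 2
(3) = (4 - 16*exp(u))*exp(u)
(4) = -9*s^2 + 10*s - 1
(5) = 21*l^2 - 6*l + 2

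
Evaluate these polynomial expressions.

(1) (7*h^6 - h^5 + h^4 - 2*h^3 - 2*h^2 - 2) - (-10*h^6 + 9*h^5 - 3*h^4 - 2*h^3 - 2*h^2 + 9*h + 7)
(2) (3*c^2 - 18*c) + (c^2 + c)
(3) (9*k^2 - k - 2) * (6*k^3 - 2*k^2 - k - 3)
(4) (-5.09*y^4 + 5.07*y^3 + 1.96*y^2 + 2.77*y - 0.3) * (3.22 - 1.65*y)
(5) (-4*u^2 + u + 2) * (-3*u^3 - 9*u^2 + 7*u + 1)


(1) = 17*h^6 - 10*h^5 + 4*h^4 - 9*h - 9
(2) = 4*c^2 - 17*c
(3) = 54*k^5 - 24*k^4 - 19*k^3 - 22*k^2 + 5*k + 6
(4) = 8.3985*y^5 - 24.7553*y^4 + 13.0914*y^3 + 1.7407*y^2 + 9.4144*y - 0.966
(5) = 12*u^5 + 33*u^4 - 43*u^3 - 15*u^2 + 15*u + 2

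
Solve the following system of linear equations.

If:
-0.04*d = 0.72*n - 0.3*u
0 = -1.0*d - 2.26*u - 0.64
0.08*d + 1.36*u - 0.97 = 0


Then:
d = -2.60
n = 0.51
u = 0.87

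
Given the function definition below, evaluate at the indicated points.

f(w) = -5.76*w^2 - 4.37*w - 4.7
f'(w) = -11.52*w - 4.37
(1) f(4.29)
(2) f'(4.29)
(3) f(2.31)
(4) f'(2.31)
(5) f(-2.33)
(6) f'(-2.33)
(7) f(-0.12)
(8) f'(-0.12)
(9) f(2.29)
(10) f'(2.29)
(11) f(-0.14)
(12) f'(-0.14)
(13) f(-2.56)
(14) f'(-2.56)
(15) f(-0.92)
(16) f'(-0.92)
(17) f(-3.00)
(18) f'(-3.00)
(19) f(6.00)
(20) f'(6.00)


(1) = -129.45
(2) = -53.79
(3) = -45.53
(4) = -30.98
(5) = -25.79
(6) = 22.47
(7) = -4.26
(8) = -2.99
(9) = -44.91
(10) = -30.75
(11) = -4.20
(12) = -2.76
(13) = -31.26
(14) = 25.12
(15) = -5.55
(16) = 6.23
(17) = -43.43
(18) = 30.19
(19) = -238.28
(20) = -73.49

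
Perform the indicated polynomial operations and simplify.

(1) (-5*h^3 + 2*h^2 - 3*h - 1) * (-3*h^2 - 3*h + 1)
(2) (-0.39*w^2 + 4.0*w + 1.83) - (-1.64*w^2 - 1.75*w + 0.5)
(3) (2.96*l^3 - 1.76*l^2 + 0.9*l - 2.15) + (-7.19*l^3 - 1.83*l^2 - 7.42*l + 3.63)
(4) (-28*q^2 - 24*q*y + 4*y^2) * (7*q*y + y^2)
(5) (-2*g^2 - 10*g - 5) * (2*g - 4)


(1) = 15*h^5 + 9*h^4 - 2*h^3 + 14*h^2 - 1
(2) = 1.25*w^2 + 5.75*w + 1.33
(3) = -4.23*l^3 - 3.59*l^2 - 6.52*l + 1.48
(4) = -196*q^3*y - 196*q^2*y^2 + 4*q*y^3 + 4*y^4
(5) = -4*g^3 - 12*g^2 + 30*g + 20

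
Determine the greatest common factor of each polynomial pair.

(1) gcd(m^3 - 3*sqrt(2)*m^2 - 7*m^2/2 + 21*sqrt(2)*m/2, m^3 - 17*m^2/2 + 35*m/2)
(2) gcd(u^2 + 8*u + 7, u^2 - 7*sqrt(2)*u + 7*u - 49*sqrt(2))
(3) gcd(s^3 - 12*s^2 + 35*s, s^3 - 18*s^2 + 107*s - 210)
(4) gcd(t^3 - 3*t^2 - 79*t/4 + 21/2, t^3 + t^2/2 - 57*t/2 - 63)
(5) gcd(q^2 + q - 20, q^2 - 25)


(1) = m^2 - 7*m/2
(2) = u + 7
(3) = gcd(s*(s - 7)*(s - 5), (s - 7)*(s - 6)*(s - 5)) = s^2 - 12*s + 35
(4) = gcd((t - 6)*(t - 1/2)*(t + 7/2), (t - 6)*(t + 3)*(t + 7/2)) = t^2 - 5*t/2 - 21
(5) = gcd((q - 4)*(q + 5), (q - 5)*(q + 5)) = q + 5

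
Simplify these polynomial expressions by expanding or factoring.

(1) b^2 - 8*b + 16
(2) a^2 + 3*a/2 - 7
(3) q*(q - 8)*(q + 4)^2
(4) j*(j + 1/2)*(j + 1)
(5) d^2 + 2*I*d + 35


(1) = (b - 4)^2
(2) = (a - 2)*(a + 7/2)
(3) = q^4 - 48*q^2 - 128*q
(4) = j^3 + 3*j^2/2 + j/2
(5) = (d - 5*I)*(d + 7*I)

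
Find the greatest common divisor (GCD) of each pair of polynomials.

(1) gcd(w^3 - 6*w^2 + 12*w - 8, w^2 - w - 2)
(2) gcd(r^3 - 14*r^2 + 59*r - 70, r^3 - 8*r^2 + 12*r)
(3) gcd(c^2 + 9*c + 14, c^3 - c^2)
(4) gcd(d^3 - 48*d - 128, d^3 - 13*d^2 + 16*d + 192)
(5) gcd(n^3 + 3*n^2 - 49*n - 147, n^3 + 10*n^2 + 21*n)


(1) = gcd((w - 2)^3, (w - 2)*(w + 1)) = w - 2
(2) = r - 2
(3) = gcd((c + 2)*(c + 7), c^2*(c - 1)) = 1
(4) = gcd((d - 8)*(d + 4)^2, (d - 8)^2*(d + 3)) = d - 8
(5) = n^2 + 10*n + 21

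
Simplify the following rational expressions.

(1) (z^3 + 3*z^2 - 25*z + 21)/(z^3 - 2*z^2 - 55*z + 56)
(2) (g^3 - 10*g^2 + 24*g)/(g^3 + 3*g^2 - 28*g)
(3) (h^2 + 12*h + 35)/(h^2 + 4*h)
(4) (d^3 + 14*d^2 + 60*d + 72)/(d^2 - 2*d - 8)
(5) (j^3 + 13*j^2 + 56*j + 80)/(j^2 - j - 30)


(1) = (z - 3)/(z - 8)
(2) = (g - 6)/(g + 7)
(3) = (h^2 + 12*h + 35)/(h^2 + 4*h)
(4) = (d^2 + 12*d + 36)/(d - 4)
(5) = (j^2 + 8*j + 16)/(j - 6)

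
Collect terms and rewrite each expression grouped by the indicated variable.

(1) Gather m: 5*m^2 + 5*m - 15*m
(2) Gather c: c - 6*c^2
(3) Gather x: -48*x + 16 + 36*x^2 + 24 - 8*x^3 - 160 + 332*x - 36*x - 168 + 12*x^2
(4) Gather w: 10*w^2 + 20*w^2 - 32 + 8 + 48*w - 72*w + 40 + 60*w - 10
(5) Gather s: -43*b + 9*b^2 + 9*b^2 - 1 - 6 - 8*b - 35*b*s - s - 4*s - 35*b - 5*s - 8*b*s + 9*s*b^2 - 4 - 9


(1) = 5*m^2 - 10*m
(2) = -6*c^2 + c
(3) = -8*x^3 + 48*x^2 + 248*x - 288
(4) = 30*w^2 + 36*w + 6
(5) = 18*b^2 - 86*b + s*(9*b^2 - 43*b - 10) - 20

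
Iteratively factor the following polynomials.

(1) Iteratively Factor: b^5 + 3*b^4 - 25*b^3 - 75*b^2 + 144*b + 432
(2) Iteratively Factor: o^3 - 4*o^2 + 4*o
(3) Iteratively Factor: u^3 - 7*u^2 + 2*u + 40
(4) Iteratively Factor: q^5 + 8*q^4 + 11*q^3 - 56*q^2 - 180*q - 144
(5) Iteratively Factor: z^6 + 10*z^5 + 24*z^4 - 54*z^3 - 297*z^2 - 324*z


(1) = (b + 4)*(b^4 - b^3 - 21*b^2 + 9*b + 108) = (b - 3)*(b + 4)*(b^3 + 2*b^2 - 15*b - 36) = (b - 3)*(b + 3)*(b + 4)*(b^2 - b - 12) = (b - 3)*(b + 3)^2*(b + 4)*(b - 4)
(2) = (o)*(o^2 - 4*o + 4) = o*(o - 2)*(o - 2)
(3) = (u - 4)*(u^2 - 3*u - 10) = (u - 5)*(u - 4)*(u + 2)
(4) = (q + 3)*(q^4 + 5*q^3 - 4*q^2 - 44*q - 48) = (q + 3)*(q + 4)*(q^3 + q^2 - 8*q - 12) = (q - 3)*(q + 3)*(q + 4)*(q^2 + 4*q + 4) = (q - 3)*(q + 2)*(q + 3)*(q + 4)*(q + 2)
(5) = (z)*(z^5 + 10*z^4 + 24*z^3 - 54*z^2 - 297*z - 324) = z*(z + 4)*(z^4 + 6*z^3 - 54*z - 81) = z*(z + 3)*(z + 4)*(z^3 + 3*z^2 - 9*z - 27) = z*(z - 3)*(z + 3)*(z + 4)*(z^2 + 6*z + 9) = z*(z - 3)*(z + 3)^2*(z + 4)*(z + 3)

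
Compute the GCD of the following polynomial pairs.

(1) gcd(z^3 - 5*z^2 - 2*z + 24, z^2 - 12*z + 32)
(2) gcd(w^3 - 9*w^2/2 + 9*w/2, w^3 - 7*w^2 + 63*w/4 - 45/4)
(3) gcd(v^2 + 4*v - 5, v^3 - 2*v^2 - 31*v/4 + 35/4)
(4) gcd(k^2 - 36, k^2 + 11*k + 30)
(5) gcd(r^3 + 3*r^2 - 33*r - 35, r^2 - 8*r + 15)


(1) = z - 4
(2) = gcd(w*(w - 3)*(w - 3/2), (w - 3)*(w - 5/2)*(w - 3/2)) = w^2 - 9*w/2 + 9/2
(3) = v - 1
(4) = k + 6
(5) = gcd((r - 5)*(r + 1)*(r + 7), (r - 5)*(r - 3)) = r - 5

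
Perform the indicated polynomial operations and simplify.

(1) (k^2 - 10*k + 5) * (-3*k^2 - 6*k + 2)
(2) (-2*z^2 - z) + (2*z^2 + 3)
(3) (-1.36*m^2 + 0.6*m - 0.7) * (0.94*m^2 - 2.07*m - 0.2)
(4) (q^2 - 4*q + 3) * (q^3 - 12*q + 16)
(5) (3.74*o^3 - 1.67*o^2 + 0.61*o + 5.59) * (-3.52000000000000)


(1) = -3*k^4 + 24*k^3 + 47*k^2 - 50*k + 10
(2) = 3 - z
(3) = -1.2784*m^4 + 3.3792*m^3 - 1.628*m^2 + 1.329*m + 0.14
(4) = q^5 - 4*q^4 - 9*q^3 + 64*q^2 - 100*q + 48
(5) = -13.1648*o^3 + 5.8784*o^2 - 2.1472*o - 19.6768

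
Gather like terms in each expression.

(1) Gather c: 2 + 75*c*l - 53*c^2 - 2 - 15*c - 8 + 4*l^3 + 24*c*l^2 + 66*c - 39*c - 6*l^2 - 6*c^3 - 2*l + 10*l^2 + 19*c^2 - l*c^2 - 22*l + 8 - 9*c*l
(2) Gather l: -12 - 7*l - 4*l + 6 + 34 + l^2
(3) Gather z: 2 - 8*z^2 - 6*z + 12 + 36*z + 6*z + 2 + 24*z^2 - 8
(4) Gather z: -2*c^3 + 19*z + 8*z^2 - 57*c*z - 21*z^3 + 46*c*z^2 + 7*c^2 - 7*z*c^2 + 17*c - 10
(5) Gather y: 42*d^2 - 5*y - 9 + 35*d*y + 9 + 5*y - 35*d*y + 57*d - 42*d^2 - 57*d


(1) = -6*c^3 + c^2*(-l - 34) + c*(24*l^2 + 66*l + 12) + 4*l^3 + 4*l^2 - 24*l
(2) = l^2 - 11*l + 28
(3) = 16*z^2 + 36*z + 8
(4) = -2*c^3 + 7*c^2 + 17*c - 21*z^3 + z^2*(46*c + 8) + z*(-7*c^2 - 57*c + 19) - 10
(5) = 0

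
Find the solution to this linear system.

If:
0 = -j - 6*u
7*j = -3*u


Then:
j = 0
u = 0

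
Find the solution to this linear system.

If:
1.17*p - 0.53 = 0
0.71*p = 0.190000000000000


Then:
No Solution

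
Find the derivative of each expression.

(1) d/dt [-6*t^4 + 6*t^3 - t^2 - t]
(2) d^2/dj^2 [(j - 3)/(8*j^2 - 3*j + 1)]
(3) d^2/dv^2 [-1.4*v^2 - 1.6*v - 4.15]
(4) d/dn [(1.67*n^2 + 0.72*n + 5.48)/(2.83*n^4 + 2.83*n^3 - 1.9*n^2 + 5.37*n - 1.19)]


(1) = -24*t^3 + 18*t^2 - 2*t - 1
(2) = 2*(3*(9 - 8*j)*(8*j^2 - 3*j + 1) + (j - 3)*(16*j - 3)^2)/(8*j^2 - 3*j + 1)^3
(3) = -2.80000000000000
(4) = (-9.4522*n^5 - 10.8389*n^4 - 66.1088*n^3 - 36.1893*n^2 + 16.8494*n - 30.2844)/(8.0089*n^8 + 16.0178*n^7 - 2.7451*n^6 + 19.6402*n^5 + 27.2688*n^4 - 27.1414*n^3 + 33.3589*n^2 - 12.7806*n + 1.4161)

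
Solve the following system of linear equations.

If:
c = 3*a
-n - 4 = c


Then:
a = -n/3 - 4/3
c = -n - 4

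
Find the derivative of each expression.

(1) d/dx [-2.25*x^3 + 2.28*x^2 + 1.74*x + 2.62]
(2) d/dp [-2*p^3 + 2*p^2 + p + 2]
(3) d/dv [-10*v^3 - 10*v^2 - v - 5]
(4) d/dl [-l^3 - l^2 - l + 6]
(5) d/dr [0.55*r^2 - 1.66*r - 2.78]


(1) = -6.75*x^2 + 4.56*x + 1.74
(2) = -6*p^2 + 4*p + 1
(3) = -30*v^2 - 20*v - 1
(4) = -3*l^2 - 2*l - 1
(5) = 1.1*r - 1.66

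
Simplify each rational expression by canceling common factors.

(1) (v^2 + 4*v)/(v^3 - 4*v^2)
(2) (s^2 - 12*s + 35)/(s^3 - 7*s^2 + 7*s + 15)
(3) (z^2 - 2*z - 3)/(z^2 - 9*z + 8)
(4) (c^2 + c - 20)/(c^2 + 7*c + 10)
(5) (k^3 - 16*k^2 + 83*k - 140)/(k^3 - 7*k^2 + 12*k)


(1) = (v + 4)/(v^2 - 4*v)
(2) = (s - 7)/(s^2 - 2*s - 3)
(3) = (z^2 - 2*z - 3)/(z^2 - 9*z + 8)
(4) = (c - 4)/(c + 2)
(5) = (k^2 - 12*k + 35)/(k^2 - 3*k)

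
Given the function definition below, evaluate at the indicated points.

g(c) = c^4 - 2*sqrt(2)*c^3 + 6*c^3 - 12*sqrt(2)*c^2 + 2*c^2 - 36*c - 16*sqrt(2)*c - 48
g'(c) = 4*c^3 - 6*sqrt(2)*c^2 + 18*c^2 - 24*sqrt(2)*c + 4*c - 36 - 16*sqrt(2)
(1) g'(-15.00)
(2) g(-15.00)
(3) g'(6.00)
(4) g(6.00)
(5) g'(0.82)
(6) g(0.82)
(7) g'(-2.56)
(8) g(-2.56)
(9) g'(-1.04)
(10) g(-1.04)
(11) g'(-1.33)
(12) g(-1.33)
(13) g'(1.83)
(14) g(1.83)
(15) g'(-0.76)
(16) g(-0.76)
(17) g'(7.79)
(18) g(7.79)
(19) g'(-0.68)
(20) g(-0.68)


(1) = -10968.70
(2) = 37383.98
(3) = 968.26
(4) = 1042.35
(5) = -74.58
(6) = -103.94
(7) = 13.27
(8) = -6.29
(9) = -21.70
(10) = -5.62
(11) = -11.39
(12) = -0.84
(13) = -57.04
(14) = -174.77
(15) = -32.13
(16) = -13.15
(17) = 2176.44
(18) = 3768.67
(19) = -35.13
(20) = -15.84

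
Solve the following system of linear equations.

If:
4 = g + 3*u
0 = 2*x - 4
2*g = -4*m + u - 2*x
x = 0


Then:
No Solution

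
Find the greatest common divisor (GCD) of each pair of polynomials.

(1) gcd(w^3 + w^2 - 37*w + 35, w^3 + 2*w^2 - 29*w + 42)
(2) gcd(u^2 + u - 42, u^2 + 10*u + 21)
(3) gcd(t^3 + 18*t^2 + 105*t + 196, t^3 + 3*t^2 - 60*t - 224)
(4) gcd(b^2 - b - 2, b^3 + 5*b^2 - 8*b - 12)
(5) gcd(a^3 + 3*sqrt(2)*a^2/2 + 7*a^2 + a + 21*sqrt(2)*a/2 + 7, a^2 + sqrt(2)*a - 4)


(1) = gcd((w - 5)*(w - 1)*(w + 7), (w - 3)*(w - 2)*(w + 7)) = w + 7
(2) = gcd((u - 6)*(u + 7), (u + 3)*(u + 7)) = u + 7
(3) = t^2 + 11*t + 28
(4) = gcd((b - 2)*(b + 1), (b - 2)*(b + 1)*(b + 6)) = b^2 - b - 2
(5) = gcd((a + 7)*(a + sqrt(2)/2)*(a + sqrt(2)), (a - sqrt(2))*(a + 2*sqrt(2))) = 1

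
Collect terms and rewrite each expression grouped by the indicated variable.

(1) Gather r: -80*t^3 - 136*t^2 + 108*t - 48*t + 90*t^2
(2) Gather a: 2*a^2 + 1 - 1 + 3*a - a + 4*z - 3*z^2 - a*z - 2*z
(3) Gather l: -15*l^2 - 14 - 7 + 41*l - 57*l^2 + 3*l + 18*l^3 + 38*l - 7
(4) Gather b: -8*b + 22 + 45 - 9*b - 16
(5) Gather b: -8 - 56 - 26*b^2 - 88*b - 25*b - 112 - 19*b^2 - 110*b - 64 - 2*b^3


(1) = -80*t^3 - 46*t^2 + 60*t
(2) = 2*a^2 + a*(2 - z) - 3*z^2 + 2*z
(3) = 18*l^3 - 72*l^2 + 82*l - 28
(4) = 51 - 17*b
(5) = -2*b^3 - 45*b^2 - 223*b - 240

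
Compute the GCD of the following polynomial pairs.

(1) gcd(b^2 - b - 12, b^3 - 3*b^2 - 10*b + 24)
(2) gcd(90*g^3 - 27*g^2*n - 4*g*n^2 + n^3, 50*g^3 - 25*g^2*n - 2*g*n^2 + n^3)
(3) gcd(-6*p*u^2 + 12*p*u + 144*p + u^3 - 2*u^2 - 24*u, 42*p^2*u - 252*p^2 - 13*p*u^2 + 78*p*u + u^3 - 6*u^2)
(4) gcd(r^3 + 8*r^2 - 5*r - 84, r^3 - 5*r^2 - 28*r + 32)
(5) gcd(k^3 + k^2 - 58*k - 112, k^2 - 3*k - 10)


(1) = b^2 - b - 12
(2) = 5*g + n
(3) = 6*p*u - 36*p - u^2 + 6*u
(4) = r + 4
(5) = k + 2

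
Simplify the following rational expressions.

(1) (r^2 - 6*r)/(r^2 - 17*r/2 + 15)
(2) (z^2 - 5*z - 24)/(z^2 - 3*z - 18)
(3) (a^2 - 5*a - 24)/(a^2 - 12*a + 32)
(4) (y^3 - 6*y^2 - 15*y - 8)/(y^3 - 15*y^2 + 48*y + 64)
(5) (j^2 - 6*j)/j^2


(1) = 2*r/(2*r - 5)
(2) = (z - 8)/(z - 6)
(3) = (a + 3)/(a - 4)
(4) = (y + 1)/(y - 8)
(5) = (j - 6)/j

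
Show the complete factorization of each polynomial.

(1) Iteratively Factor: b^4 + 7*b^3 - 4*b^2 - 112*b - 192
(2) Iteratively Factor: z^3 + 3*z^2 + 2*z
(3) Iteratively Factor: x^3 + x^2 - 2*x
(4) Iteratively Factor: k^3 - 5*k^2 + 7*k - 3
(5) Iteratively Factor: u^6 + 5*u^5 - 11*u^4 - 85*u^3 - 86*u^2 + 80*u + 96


(1) = (b + 4)*(b^3 + 3*b^2 - 16*b - 48) = (b + 3)*(b + 4)*(b^2 - 16) = (b + 3)*(b + 4)^2*(b - 4)
(2) = (z + 2)*(z^2 + z) = z*(z + 2)*(z + 1)
(3) = (x + 2)*(x^2 - x) = x*(x + 2)*(x - 1)
(4) = (k - 1)*(k^2 - 4*k + 3) = (k - 3)*(k - 1)*(k - 1)
(5) = (u - 1)*(u^5 + 6*u^4 - 5*u^3 - 90*u^2 - 176*u - 96) = (u - 1)*(u + 2)*(u^4 + 4*u^3 - 13*u^2 - 64*u - 48) = (u - 1)*(u + 2)*(u + 3)*(u^3 + u^2 - 16*u - 16) = (u - 1)*(u + 1)*(u + 2)*(u + 3)*(u^2 - 16) = (u - 4)*(u - 1)*(u + 1)*(u + 2)*(u + 3)*(u + 4)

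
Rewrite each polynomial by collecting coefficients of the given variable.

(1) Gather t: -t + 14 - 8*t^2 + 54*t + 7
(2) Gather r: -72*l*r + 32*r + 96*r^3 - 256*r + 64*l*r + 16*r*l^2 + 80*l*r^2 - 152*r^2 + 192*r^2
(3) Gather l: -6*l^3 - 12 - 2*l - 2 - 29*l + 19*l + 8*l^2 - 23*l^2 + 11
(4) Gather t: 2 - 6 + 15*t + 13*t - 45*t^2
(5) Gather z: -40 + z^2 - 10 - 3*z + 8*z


(1) = -8*t^2 + 53*t + 21
(2) = 96*r^3 + r^2*(80*l + 40) + r*(16*l^2 - 8*l - 224)
(3) = -6*l^3 - 15*l^2 - 12*l - 3
(4) = -45*t^2 + 28*t - 4
(5) = z^2 + 5*z - 50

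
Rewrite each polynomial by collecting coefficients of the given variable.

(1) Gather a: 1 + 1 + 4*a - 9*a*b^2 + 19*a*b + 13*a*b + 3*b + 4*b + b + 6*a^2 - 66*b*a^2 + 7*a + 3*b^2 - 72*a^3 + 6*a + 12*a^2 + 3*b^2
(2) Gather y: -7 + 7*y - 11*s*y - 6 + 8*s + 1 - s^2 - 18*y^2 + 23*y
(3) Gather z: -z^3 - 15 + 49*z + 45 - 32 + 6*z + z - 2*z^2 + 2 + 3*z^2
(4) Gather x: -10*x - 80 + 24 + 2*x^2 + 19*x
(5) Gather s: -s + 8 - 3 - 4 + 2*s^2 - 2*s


(1) = -72*a^3 + a^2*(18 - 66*b) + a*(-9*b^2 + 32*b + 17) + 6*b^2 + 8*b + 2
(2) = -s^2 + 8*s - 18*y^2 + y*(30 - 11*s) - 12
(3) = -z^3 + z^2 + 56*z
(4) = 2*x^2 + 9*x - 56
(5) = 2*s^2 - 3*s + 1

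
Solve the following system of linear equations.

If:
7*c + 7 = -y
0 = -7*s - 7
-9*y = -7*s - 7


Then:
c = -1
s = -1
y = 0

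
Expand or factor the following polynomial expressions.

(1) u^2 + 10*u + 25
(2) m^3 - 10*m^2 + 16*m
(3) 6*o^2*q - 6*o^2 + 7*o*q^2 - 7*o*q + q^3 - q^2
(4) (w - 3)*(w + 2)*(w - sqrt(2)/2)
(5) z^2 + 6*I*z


(1) = (u + 5)^2
(2) = m*(m - 8)*(m - 2)
(3) = (o + q)*(6*o + q)*(q - 1)
(4) = w^3 - w^2 - sqrt(2)*w^2/2 - 6*w + sqrt(2)*w/2 + 3*sqrt(2)
(5) = z*(z + 6*I)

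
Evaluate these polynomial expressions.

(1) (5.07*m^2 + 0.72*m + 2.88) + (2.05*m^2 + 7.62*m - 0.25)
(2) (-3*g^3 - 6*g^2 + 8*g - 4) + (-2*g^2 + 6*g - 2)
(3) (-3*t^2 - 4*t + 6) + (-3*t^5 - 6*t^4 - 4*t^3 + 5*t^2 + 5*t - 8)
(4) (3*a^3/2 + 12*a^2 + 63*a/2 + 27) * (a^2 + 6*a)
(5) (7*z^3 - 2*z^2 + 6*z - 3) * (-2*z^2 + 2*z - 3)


(1) = 7.12*m^2 + 8.34*m + 2.63
(2) = -3*g^3 - 8*g^2 + 14*g - 6
(3) = -3*t^5 - 6*t^4 - 4*t^3 + 2*t^2 + t - 2
(4) = 3*a^5/2 + 21*a^4 + 207*a^3/2 + 216*a^2 + 162*a
(5) = -14*z^5 + 18*z^4 - 37*z^3 + 24*z^2 - 24*z + 9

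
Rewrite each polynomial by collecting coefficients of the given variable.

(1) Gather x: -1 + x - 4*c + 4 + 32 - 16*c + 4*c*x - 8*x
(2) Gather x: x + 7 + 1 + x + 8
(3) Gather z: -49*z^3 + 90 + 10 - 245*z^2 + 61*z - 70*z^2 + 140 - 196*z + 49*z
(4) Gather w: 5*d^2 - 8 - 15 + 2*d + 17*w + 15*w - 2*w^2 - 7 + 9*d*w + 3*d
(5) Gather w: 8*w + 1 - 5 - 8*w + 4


(1) = -20*c + x*(4*c - 7) + 35
(2) = 2*x + 16
(3) = -49*z^3 - 315*z^2 - 86*z + 240
(4) = 5*d^2 + 5*d - 2*w^2 + w*(9*d + 32) - 30
(5) = 0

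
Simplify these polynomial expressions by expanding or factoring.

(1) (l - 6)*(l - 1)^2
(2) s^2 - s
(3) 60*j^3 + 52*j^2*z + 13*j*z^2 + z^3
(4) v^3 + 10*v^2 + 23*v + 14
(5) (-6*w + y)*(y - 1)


(1) = l^3 - 8*l^2 + 13*l - 6
(2) = s*(s - 1)
(3) = (2*j + z)*(5*j + z)*(6*j + z)
(4) = (v + 1)*(v + 2)*(v + 7)
(5) = -6*w*y + 6*w + y^2 - y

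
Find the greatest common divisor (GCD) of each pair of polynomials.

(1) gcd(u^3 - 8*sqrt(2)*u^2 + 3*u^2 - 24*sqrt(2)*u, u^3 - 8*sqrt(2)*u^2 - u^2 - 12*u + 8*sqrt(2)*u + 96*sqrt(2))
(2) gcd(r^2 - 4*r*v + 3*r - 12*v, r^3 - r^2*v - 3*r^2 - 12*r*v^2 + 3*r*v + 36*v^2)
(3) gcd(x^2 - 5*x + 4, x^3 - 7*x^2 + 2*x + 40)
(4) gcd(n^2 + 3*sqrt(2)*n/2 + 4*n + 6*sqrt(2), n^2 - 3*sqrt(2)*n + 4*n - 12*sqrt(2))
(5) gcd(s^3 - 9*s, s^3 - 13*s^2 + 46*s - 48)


(1) = gcd(u*(u + 3)*(u - 8*sqrt(2)), (u - 4)*(u + 3)*(u - 8*sqrt(2))) = u^2 + u*(3 - 8*sqrt(2)) - 24*sqrt(2)
(2) = gcd((r + 3)*(r - 4*v), (r - 3)*(r - 4*v)*(r + 3*v)) = r - 4*v
(3) = gcd((x - 4)*(x - 1), (x - 5)*(x - 4)*(x + 2)) = x - 4
(4) = gcd((n + 4)*(n + 3*sqrt(2)/2), (n + 4)*(n - 3*sqrt(2))) = n + 4
(5) = gcd(s*(s - 3)*(s + 3), (s - 8)*(s - 3)*(s - 2)) = s - 3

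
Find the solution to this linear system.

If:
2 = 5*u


Then:
u = 2/5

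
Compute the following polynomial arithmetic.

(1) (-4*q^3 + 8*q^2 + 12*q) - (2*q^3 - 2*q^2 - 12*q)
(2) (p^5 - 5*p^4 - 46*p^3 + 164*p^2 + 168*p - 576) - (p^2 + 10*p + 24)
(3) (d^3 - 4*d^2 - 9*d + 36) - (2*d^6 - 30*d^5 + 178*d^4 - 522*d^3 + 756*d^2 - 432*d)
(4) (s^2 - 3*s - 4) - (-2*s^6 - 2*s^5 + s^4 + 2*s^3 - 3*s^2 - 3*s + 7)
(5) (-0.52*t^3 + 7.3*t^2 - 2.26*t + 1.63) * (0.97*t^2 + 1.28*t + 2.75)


(1) = -6*q^3 + 10*q^2 + 24*q
(2) = p^5 - 5*p^4 - 46*p^3 + 163*p^2 + 158*p - 600
(3) = -2*d^6 + 30*d^5 - 178*d^4 + 523*d^3 - 760*d^2 + 423*d + 36
(4) = 2*s^6 + 2*s^5 - s^4 - 2*s^3 + 4*s^2 - 11
(5) = -0.5044*t^5 + 6.4154*t^4 + 5.7218*t^3 + 18.7633*t^2 - 4.1286*t + 4.4825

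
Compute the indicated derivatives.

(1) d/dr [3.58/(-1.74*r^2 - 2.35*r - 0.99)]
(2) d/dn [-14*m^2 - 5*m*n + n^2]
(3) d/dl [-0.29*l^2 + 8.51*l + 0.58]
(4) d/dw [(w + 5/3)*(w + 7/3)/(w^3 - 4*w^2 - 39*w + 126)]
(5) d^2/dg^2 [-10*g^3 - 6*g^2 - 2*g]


(1) = (12.4584*r + 8.413)/(1.74*r^2 + 2.35*r + 0.99)^2
(2) = -5*m + 2*n
(3) = 8.51 - 0.58*l
(4) = (-9*w^4 - 72*w^3 - 312*w^2 + 2548*w + 5901)/(9*(w^6 - 8*w^5 - 62*w^4 + 564*w^3 + 513*w^2 - 9828*w + 15876))
(5) = -60*g - 12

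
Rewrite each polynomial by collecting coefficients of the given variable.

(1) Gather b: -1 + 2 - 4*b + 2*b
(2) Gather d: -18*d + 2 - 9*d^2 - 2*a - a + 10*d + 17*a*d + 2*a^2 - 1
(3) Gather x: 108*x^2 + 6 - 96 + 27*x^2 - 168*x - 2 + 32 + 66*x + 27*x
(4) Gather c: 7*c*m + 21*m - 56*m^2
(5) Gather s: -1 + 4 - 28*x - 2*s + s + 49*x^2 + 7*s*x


(1) = 1 - 2*b
(2) = 2*a^2 - 3*a - 9*d^2 + d*(17*a - 8) + 1
(3) = 135*x^2 - 75*x - 60
(4) = 7*c*m - 56*m^2 + 21*m
(5) = s*(7*x - 1) + 49*x^2 - 28*x + 3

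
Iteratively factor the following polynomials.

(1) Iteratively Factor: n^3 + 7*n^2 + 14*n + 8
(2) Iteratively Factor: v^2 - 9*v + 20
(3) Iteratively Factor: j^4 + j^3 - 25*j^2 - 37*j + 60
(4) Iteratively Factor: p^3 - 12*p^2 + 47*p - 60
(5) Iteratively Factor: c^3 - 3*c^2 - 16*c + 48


(1) = (n + 1)*(n^2 + 6*n + 8) = (n + 1)*(n + 2)*(n + 4)
(2) = (v - 5)*(v - 4)
(3) = (j + 3)*(j^3 - 2*j^2 - 19*j + 20) = (j + 3)*(j + 4)*(j^2 - 6*j + 5) = (j - 1)*(j + 3)*(j + 4)*(j - 5)
(4) = (p - 5)*(p^2 - 7*p + 12) = (p - 5)*(p - 3)*(p - 4)
(5) = (c - 3)*(c^2 - 16) = (c - 3)*(c + 4)*(c - 4)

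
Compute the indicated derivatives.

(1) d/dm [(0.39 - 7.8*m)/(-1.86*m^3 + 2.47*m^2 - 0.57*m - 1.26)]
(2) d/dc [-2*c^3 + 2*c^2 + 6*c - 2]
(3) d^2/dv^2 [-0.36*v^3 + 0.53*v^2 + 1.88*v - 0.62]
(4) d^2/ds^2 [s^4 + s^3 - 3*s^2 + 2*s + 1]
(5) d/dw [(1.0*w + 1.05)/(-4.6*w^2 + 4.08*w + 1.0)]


(1) = (-29.016*m^3 + 21.4422*m^2 - 1.9266*m + 10.0503)/(3.4596*m^6 - 9.1884*m^5 + 8.2213*m^4 + 1.8714*m^3 - 5.8995*m^2 + 1.4364*m + 1.5876)
(2) = -6*c^2 + 4*c + 6
(3) = 1.06 - 2.16*v
(4) = 12*s^2 + 6*s - 6
(5) = (4.6*w^2 + 9.66*w - 3.284)/(21.16*w^4 - 37.536*w^3 + 7.4464*w^2 + 8.16*w + 1.0)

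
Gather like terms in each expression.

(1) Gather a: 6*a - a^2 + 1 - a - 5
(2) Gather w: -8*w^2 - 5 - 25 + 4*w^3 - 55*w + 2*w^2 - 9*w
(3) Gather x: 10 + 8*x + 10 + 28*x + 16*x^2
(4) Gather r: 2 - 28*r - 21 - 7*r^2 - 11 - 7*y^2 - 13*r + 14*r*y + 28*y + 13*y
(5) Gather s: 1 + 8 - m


(1) = -a^2 + 5*a - 4
(2) = 4*w^3 - 6*w^2 - 64*w - 30
(3) = 16*x^2 + 36*x + 20
(4) = -7*r^2 + r*(14*y - 41) - 7*y^2 + 41*y - 30
(5) = 9 - m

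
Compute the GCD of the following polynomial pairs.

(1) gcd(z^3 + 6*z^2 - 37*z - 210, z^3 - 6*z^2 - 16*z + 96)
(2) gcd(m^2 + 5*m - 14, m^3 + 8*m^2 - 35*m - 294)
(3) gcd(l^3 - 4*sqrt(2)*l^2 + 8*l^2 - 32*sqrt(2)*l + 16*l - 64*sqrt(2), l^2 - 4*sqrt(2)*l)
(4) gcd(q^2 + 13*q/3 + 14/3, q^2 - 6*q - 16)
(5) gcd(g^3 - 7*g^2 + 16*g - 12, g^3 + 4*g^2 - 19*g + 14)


(1) = z - 6
(2) = gcd((m - 2)*(m + 7), (m - 6)*(m + 7)^2) = m + 7
(3) = gcd((l + 4)^2*(l - 4*sqrt(2)), l*(l - 4*sqrt(2))) = l - 4*sqrt(2)
(4) = gcd((q + 2)*(q + 7/3), (q - 8)*(q + 2)) = q + 2
(5) = g - 2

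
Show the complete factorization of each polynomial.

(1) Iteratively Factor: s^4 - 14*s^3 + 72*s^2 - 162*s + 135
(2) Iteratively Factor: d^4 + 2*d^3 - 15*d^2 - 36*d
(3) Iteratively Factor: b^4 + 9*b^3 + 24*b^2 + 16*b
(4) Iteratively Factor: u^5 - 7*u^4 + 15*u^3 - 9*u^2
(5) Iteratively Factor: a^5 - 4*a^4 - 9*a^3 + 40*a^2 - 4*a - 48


(1) = (s - 5)*(s^3 - 9*s^2 + 27*s - 27) = (s - 5)*(s - 3)*(s^2 - 6*s + 9) = (s - 5)*(s - 3)^2*(s - 3)
(2) = (d - 4)*(d^3 + 6*d^2 + 9*d) = d*(d - 4)*(d^2 + 6*d + 9) = d*(d - 4)*(d + 3)*(d + 3)
(3) = (b + 4)*(b^3 + 5*b^2 + 4*b) = (b + 4)^2*(b^2 + b) = b*(b + 4)^2*(b + 1)
(4) = (u)*(u^4 - 7*u^3 + 15*u^2 - 9*u) = u*(u - 3)*(u^3 - 4*u^2 + 3*u) = u^2*(u - 3)*(u^2 - 4*u + 3) = u^2*(u - 3)^2*(u - 1)
(5) = (a - 2)*(a^4 - 2*a^3 - 13*a^2 + 14*a + 24) = (a - 2)*(a + 3)*(a^3 - 5*a^2 + 2*a + 8) = (a - 4)*(a - 2)*(a + 3)*(a^2 - a - 2) = (a - 4)*(a - 2)*(a + 1)*(a + 3)*(a - 2)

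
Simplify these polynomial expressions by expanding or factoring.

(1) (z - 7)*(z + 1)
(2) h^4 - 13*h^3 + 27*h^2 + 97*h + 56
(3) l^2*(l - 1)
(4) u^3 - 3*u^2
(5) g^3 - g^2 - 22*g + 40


(1) = z^2 - 6*z - 7
(2) = (h - 8)*(h - 7)*(h + 1)^2
(3) = l^3 - l^2
(4) = u^2*(u - 3)
(5) = (g - 4)*(g - 2)*(g + 5)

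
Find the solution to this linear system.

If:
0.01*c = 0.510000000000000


Then:
c = 51.00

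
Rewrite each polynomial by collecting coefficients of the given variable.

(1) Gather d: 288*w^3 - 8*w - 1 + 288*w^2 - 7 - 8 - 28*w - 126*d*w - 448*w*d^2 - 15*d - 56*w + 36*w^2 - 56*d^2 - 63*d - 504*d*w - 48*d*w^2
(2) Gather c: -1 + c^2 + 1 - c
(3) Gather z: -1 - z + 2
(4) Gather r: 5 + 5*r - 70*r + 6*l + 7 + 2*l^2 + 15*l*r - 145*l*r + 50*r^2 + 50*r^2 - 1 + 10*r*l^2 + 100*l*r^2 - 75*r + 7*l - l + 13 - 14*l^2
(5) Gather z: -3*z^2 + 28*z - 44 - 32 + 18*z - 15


(1) = d^2*(-448*w - 56) + d*(-48*w^2 - 630*w - 78) + 288*w^3 + 324*w^2 - 92*w - 16
(2) = c^2 - c
(3) = 1 - z
(4) = -12*l^2 + 12*l + r^2*(100*l + 100) + r*(10*l^2 - 130*l - 140) + 24
(5) = -3*z^2 + 46*z - 91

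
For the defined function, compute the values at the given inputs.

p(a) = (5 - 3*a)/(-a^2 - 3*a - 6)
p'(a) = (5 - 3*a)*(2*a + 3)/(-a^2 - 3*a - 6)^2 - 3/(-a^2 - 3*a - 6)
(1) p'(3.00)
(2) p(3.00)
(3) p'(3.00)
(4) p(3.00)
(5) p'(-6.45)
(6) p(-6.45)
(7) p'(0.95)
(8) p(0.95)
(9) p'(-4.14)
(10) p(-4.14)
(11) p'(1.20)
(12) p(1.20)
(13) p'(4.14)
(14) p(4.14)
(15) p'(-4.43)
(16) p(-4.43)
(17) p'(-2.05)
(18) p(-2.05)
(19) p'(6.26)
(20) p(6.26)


(1) = 0.06
(2) = 0.17
(3) = 0.06
(4) = 0.17
(5) = -0.20
(6) = -0.86
(7) = 0.42
(8) = -0.22
(9) = -0.52
(10) = -1.63
(11) = 0.33
(12) = -0.13
(13) = 0.02
(14) = 0.21
(15) = -0.46
(16) = -1.48
(17) = -0.01
(18) = -2.75
(19) = -0.01
(20) = 0.22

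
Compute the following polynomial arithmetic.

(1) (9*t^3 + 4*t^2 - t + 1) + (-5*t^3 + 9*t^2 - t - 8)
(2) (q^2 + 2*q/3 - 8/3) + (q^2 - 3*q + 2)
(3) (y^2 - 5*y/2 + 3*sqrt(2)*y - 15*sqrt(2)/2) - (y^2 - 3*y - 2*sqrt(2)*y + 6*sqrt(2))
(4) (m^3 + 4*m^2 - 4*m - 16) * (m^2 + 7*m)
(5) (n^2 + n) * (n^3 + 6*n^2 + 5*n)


(1) = 4*t^3 + 13*t^2 - 2*t - 7
(2) = 2*q^2 - 7*q/3 - 2/3
(3) = y/2 + 5*sqrt(2)*y - 27*sqrt(2)/2
(4) = m^5 + 11*m^4 + 24*m^3 - 44*m^2 - 112*m
(5) = n^5 + 7*n^4 + 11*n^3 + 5*n^2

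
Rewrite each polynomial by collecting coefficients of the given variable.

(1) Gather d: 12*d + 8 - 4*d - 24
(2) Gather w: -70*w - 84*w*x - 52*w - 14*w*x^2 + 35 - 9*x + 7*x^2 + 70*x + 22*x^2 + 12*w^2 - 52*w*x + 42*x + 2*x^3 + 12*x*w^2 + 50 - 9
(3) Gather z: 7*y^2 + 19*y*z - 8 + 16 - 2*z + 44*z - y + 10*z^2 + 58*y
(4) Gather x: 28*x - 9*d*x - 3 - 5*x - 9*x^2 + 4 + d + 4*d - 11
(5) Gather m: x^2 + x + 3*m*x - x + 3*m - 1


(1) = 8*d - 16
(2) = w^2*(12*x + 12) + w*(-14*x^2 - 136*x - 122) + 2*x^3 + 29*x^2 + 103*x + 76
(3) = 7*y^2 + 57*y + 10*z^2 + z*(19*y + 42) + 8
(4) = 5*d - 9*x^2 + x*(23 - 9*d) - 10
(5) = m*(3*x + 3) + x^2 - 1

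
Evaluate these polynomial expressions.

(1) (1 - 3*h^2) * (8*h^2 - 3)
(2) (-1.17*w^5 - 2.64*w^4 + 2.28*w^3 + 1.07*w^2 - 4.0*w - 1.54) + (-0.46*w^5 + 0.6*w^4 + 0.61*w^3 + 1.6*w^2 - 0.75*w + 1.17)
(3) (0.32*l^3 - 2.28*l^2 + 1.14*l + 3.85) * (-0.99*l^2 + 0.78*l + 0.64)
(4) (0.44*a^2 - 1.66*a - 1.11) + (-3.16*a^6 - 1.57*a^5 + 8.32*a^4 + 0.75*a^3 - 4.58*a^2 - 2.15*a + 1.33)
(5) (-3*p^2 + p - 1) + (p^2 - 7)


(1) = -24*h^4 + 17*h^2 - 3
(2) = -1.63*w^5 - 2.04*w^4 + 2.89*w^3 + 2.67*w^2 - 4.75*w - 0.37
(3) = -0.3168*l^5 + 2.5068*l^4 - 2.7022*l^3 - 4.3815*l^2 + 3.7326*l + 2.464
(4) = -3.16*a^6 - 1.57*a^5 + 8.32*a^4 + 0.75*a^3 - 4.14*a^2 - 3.81*a + 0.22
(5) = -2*p^2 + p - 8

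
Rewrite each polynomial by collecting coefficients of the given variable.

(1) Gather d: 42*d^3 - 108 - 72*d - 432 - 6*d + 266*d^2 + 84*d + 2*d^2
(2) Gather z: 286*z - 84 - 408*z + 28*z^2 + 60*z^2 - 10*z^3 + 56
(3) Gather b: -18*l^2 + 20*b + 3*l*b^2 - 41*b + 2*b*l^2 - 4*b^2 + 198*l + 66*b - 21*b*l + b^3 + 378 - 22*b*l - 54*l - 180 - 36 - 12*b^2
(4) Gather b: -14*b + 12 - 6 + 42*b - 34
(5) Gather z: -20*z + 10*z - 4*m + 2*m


(1) = 42*d^3 + 268*d^2 + 6*d - 540
(2) = -10*z^3 + 88*z^2 - 122*z - 28
(3) = b^3 + b^2*(3*l - 16) + b*(2*l^2 - 43*l + 45) - 18*l^2 + 144*l + 162
(4) = 28*b - 28
(5) = -2*m - 10*z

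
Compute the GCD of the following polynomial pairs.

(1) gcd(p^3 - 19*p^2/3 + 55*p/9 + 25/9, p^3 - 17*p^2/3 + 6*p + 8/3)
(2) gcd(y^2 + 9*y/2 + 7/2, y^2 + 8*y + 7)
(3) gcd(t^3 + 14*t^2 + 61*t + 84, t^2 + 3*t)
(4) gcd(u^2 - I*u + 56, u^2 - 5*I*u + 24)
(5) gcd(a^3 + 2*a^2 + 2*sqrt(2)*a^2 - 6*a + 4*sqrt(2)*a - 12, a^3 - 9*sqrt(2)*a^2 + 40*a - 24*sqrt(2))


(1) = p + 1/3
(2) = gcd((y + 1)*(y + 7/2), (y + 1)*(y + 7)) = y + 1
(3) = t + 3
(4) = u - 8*I
(5) = gcd((a + 2)*(a - sqrt(2))*(a + 3*sqrt(2)), (a - 6*sqrt(2))*(a - 2*sqrt(2))*(a - sqrt(2))) = a - sqrt(2)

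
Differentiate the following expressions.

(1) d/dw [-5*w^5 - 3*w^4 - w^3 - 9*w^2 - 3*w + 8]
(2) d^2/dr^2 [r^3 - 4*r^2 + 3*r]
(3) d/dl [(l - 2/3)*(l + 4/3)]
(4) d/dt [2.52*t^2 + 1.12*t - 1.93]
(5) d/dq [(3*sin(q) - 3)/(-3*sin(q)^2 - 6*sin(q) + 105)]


(1) = -25*w^4 - 12*w^3 - 3*w^2 - 18*w - 3
(2) = 6*r - 8
(3) = 2*l + 2/3
(4) = 5.04*t + 1.12
(5) = (sin(q)^2 - 2*sin(q) + 33)*cos(q)/(sin(q)^2 + 2*sin(q) - 35)^2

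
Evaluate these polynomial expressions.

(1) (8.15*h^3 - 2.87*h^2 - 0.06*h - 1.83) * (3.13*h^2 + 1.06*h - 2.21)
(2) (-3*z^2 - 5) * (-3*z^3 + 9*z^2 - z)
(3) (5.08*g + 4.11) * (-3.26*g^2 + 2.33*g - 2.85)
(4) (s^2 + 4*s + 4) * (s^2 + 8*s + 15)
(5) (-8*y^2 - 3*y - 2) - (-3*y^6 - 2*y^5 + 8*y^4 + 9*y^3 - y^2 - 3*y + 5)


(1) = 25.5095*h^5 - 0.3441*h^4 - 21.2415*h^3 + 0.5512*h^2 - 1.8072*h + 4.0443
(2) = 9*z^5 - 27*z^4 + 18*z^3 - 45*z^2 + 5*z
(3) = -16.5608*g^3 - 1.5622*g^2 - 4.9017*g - 11.7135
(4) = s^4 + 12*s^3 + 51*s^2 + 92*s + 60
(5) = 3*y^6 + 2*y^5 - 8*y^4 - 9*y^3 - 7*y^2 - 7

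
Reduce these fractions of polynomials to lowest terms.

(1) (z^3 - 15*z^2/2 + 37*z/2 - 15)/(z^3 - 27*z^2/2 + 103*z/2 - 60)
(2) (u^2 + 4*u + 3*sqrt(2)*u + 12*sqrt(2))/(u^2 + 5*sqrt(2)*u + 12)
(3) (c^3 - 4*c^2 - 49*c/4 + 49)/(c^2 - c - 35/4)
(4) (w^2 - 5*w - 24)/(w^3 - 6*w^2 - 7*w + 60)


(1) = (z - 2)/(z - 8)
(2) = (u + 4)/(u + 2*sqrt(2))
(3) = (2*c^2 - c - 28)/(2*c + 5)
(4) = (w - 8)/(w^2 - 9*w + 20)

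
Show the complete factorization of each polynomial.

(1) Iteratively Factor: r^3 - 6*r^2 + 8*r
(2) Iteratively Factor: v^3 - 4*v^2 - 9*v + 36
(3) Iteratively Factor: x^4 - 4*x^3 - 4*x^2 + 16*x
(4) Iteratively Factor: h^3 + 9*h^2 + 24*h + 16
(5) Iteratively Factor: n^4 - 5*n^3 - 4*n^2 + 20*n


(1) = (r - 2)*(r^2 - 4*r) = r*(r - 2)*(r - 4)
(2) = (v + 3)*(v^2 - 7*v + 12) = (v - 4)*(v + 3)*(v - 3)
(3) = (x + 2)*(x^3 - 6*x^2 + 8*x) = (x - 2)*(x + 2)*(x^2 - 4*x) = x*(x - 2)*(x + 2)*(x - 4)
(4) = (h + 1)*(h^2 + 8*h + 16) = (h + 1)*(h + 4)*(h + 4)
(5) = (n + 2)*(n^3 - 7*n^2 + 10*n) = (n - 5)*(n + 2)*(n^2 - 2*n) = (n - 5)*(n - 2)*(n + 2)*(n)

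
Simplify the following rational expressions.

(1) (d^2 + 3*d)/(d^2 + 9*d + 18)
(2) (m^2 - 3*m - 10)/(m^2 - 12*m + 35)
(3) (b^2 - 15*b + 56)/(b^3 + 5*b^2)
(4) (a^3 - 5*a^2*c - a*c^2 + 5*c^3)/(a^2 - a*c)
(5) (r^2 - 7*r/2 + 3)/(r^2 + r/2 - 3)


(1) = d/(d + 6)
(2) = (m + 2)/(m - 7)
(3) = (b^2 - 15*b + 56)/(b^3 + 5*b^2)
(4) = (a^2 - 4*a*c - 5*c^2)/a
(5) = (r - 2)/(r + 2)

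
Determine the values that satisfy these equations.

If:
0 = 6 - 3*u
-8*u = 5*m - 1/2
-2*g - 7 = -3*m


Then:
g = -163/20
m = -31/10
u = 2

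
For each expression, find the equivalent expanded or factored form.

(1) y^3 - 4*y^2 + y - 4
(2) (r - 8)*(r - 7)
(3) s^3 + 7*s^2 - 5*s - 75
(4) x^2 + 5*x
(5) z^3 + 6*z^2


(1) = (y - 4)*(y - I)*(y + I)
(2) = r^2 - 15*r + 56
(3) = (s - 3)*(s + 5)^2
(4) = x*(x + 5)
(5) = z^2*(z + 6)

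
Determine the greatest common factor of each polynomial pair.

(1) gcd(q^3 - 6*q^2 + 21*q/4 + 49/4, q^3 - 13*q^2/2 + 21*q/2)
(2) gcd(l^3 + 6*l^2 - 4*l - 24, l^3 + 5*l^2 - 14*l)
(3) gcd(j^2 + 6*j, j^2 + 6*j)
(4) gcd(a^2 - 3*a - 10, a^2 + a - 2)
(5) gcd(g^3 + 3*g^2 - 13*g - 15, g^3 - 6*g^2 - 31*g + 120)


(1) = q - 7/2
(2) = l - 2
(3) = j^2 + 6*j
(4) = a + 2
(5) = gcd((g - 3)*(g + 1)*(g + 5), (g - 8)*(g - 3)*(g + 5)) = g^2 + 2*g - 15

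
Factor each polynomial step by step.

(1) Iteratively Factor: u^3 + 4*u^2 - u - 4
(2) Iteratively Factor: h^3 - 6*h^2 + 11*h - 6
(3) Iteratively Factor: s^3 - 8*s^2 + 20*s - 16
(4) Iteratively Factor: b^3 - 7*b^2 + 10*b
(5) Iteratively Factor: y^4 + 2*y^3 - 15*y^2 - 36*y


(1) = (u + 1)*(u^2 + 3*u - 4) = (u + 1)*(u + 4)*(u - 1)
(2) = (h - 3)*(h^2 - 3*h + 2) = (h - 3)*(h - 2)*(h - 1)
(3) = (s - 2)*(s^2 - 6*s + 8) = (s - 2)^2*(s - 4)
(4) = (b - 5)*(b^2 - 2*b) = b*(b - 5)*(b - 2)
(5) = (y - 4)*(y^3 + 6*y^2 + 9*y) = (y - 4)*(y + 3)*(y^2 + 3*y) = (y - 4)*(y + 3)^2*(y)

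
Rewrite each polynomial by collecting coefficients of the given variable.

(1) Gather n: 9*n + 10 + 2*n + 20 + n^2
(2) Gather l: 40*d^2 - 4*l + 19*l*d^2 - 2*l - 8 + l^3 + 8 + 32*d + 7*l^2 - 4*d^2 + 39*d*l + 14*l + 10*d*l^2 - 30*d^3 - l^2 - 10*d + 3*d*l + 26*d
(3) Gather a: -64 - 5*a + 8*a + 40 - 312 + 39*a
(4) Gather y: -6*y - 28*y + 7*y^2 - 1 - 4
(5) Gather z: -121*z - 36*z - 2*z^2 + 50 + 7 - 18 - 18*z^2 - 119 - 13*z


(1) = n^2 + 11*n + 30
(2) = -30*d^3 + 36*d^2 + 48*d + l^3 + l^2*(10*d + 6) + l*(19*d^2 + 42*d + 8)
(3) = 42*a - 336
(4) = 7*y^2 - 34*y - 5
(5) = -20*z^2 - 170*z - 80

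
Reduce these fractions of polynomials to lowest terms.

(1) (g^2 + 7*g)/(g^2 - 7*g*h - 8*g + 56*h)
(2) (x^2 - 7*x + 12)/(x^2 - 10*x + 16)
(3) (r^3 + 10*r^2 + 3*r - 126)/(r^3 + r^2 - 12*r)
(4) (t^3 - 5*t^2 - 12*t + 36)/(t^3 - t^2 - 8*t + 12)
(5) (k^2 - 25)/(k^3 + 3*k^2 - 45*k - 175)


(1) = (g^2 + 7*g)/(g^2 - 7*g*h - 8*g + 56*h)
(2) = (x^2 - 7*x + 12)/(x^2 - 10*x + 16)
(3) = (r^2 + 13*r + 42)/(r^2 + 4*r)
(4) = (t - 6)/(t - 2)
(5) = (k - 5)/(k^2 - 2*k - 35)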